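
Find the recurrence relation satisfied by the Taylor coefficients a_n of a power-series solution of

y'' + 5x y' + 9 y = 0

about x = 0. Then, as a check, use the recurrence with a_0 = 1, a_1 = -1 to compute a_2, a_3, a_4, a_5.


Substitute y = sum_n a_n x^n.
y''(x) has coefficient (n+2)(n+1) a_{n+2} at x^n;
5 x y'(x) has coefficient 5 n a_n at x^n (shift);
9 y(x) has coefficient 9 a_n at x^n.
Matching x^n: (n+2)(n+1) a_{n+2} + (5n + 9) a_n = 0.
Thus a_{n+2} = (-5n - 9) / ((n+1)(n+2)) * a_n.

Check with a_0 = 1, a_1 = -1 (apply the recurrence for n = 0, 1, 2, 3): a_0 = 1, a_1 = -1, a_2 = -9/2, a_3 = 7/3, a_4 = 57/8, a_5 = -14/5.

a_(n+2) = (-5n - 9) / ((n+1)(n+2)) * a_n; check: a_0 = 1, a_1 = -1, a_2 = -9/2, a_3 = 7/3, a_4 = 57/8, a_5 = -14/5


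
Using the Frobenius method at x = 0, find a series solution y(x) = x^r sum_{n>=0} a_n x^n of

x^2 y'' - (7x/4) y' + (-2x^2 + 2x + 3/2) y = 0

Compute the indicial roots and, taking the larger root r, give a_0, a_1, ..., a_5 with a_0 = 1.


Write in Frobenius form y'' + (p(x)/x) y' + (q(x)/x^2) y = 0:
  p(x) = -7/4,  q(x) = -2x^2 + 2x + 3/2.
Indicial equation: r(r-1) + (-7/4) r + (3/2) = 0 -> roots r_1 = 2, r_2 = 3/4.
Take r = r_1 = 2. Let y(x) = x^r sum_{n>=0} a_n x^n with a_0 = 1.
Substitute y = x^r sum a_n x^n and match x^{r+n}. The recurrence is
  D(n) a_n + 2 a_{n-1} - 2 a_{n-2} = 0,  where D(n) = (r+n)(r+n-1) + (-7/4)(r+n) + (3/2).
  a_n = [-2 a_{n-1} + 2 a_{n-2}] / D(n).
Since the indicial polynomial factors as (r - r_1)(r - r_2), D(n) = (r_1 + n - r_1)(r_1 + n - r_2) = n(n + 5/4).
Evaluating step by step (a_0 = 1):
  n = 1: D(1) = 1(1 + 5/4) = 9/4; numerator = -2(1) = -2; a_1 = (-2)/(9/4) = -8/9
  n = 2: D(2) = 2(2 + 5/4) = 13/2; numerator = -2(-8/9) + 2(1) = 34/9; a_2 = (34/9)/(13/2) = 68/117
  n = 3: D(3) = 3(3 + 5/4) = 51/4; numerator = -2(68/117) + 2(-8/9) = -344/117; a_3 = (-344/117)/(51/4) = -1376/5967
  n = 4: D(4) = 4(4 + 5/4) = 21; numerator = -2(-1376/5967) + 2(68/117) = 9688/5967; a_4 = (9688/5967)/(21) = 1384/17901
  n = 5: D(5) = 5(5 + 5/4) = 125/4; numerator = -2(1384/17901) + 2(-1376/5967) = -848/1377; a_5 = (-848/1377)/(125/4) = -3392/172125

r = 2; a_0 = 1; a_1 = -8/9; a_2 = 68/117; a_3 = -1376/5967; a_4 = 1384/17901; a_5 = -3392/172125


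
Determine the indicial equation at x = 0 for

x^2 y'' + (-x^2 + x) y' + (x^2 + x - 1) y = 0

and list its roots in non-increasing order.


Divide by x^2 to reach normal form y'' + P_1(x) y' + P_2(x) y = 0 with P_1(x) = -1 + 1/x and P_2(x) = 1 + 1/x - 1/x^2.
x = 0 is a singular point because the y'-coefficient -1 + 1/x has a pole at x = 0 and the y-coefficient 1 + 1/x - 1/x^2 has a pole at x = 0.
It is a regular singular point because x P_1(x) = p(x) = 1 - x and x^2 P_2(x) = q(x) = x^2 + x - 1 are polynomials, hence analytic at x = 0.
p(0) = 1,  q(0) = -1.
Indicial equation: r(r-1) + p(0) r + q(0) = 0, i.e. r^2 + (p(0) - 1) r + q(0) = 0, i.e. r^2 - 1 = 0.
Discriminant: (0)^2 - 4(-1) = 4, so r = (0 ± 2)/2.
Solving: r_1 = 1, r_2 = -1.

indicial: r^2 - 1 = 0; roots r_1 = 1, r_2 = -1


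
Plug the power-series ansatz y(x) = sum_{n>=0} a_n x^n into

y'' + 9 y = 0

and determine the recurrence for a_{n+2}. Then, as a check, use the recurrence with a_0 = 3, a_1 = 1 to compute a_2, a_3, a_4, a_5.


Substitute y = sum_n a_n x^n into y'' + (const) y = 0.
y''(x) = sum_{n>=0} (n+2)(n+1) a_{n+2} x^n.
The ODE becomes sum_n [(n+2)(n+1) a_{n+2} + 9 a_n] x^n = 0.
Setting each coefficient to zero gives the recurrence:
  (n+2)(n+1) a_{n+2} + 9 a_n = 0,
  a_{n+2} = -9 / ((n+1)(n+2)) a_n.

Check with a_0 = 3, a_1 = 1 (apply the recurrence for n = 0, 1, 2, 3): a_0 = 3, a_1 = 1, a_2 = -27/2, a_3 = -3/2, a_4 = 81/8, a_5 = 27/40.

a_{n+2} = -9/((n+1)(n+2)) * a_n; check: a_0 = 3, a_1 = 1, a_2 = -27/2, a_3 = -3/2, a_4 = 81/8, a_5 = 27/40


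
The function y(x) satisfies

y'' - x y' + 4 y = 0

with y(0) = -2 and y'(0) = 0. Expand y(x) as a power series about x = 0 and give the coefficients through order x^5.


Ansatz: y(x) = sum_{n>=0} a_n x^n, so y'(x) = sum_{n>=1} n a_n x^(n-1) and y''(x) = sum_{n>=2} n(n-1) a_n x^(n-2).
Substitute into P(x) y'' + Q(x) y' + R(x) y = 0 with P(x) = 1, Q(x) = -x, R(x) = 4, and match powers of x.
Initial conditions: a_0 = -2, a_1 = 0.
Setting the coefficient of each power of x to zero and solving order by order (substituting the coefficients already found):
  x^0: 2 a_2 + 4 a_0 = 0  ->  2 a_2 = -4 a_0 = 8  ->  a_2 = 4
  x^1: 6 a_3 + 3 a_1 = 0  ->  6 a_3 = -3 a_1 = 0  ->  a_3 = 0
  x^2: 12 a_4 + 2 a_2 = 0  ->  12 a_4 = -2 a_2 = -8  ->  a_4 = -2/3
  x^3: 20 a_5 + a_3 = 0  ->  20 a_5 = -a_3 = 0  ->  a_5 = 0
Truncated series: y(x) = -2 + 4 x^2 - (2/3) x^4 + O(x^6).

a_0 = -2; a_1 = 0; a_2 = 4; a_3 = 0; a_4 = -2/3; a_5 = 0


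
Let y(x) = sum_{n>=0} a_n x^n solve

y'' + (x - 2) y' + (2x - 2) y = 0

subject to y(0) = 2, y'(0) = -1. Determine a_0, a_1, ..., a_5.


Ansatz: y(x) = sum_{n>=0} a_n x^n, so y'(x) = sum_{n>=1} n a_n x^(n-1) and y''(x) = sum_{n>=2} n(n-1) a_n x^(n-2).
Substitute into P(x) y'' + Q(x) y' + R(x) y = 0 with P(x) = 1, Q(x) = x - 2, R(x) = 2x - 2, and match powers of x.
Initial conditions: a_0 = 2, a_1 = -1.
Setting the coefficient of each power of x to zero and solving order by order (substituting the coefficients already found):
  x^0: 2 a_2 - 2 a_1 - 2 a_0 = 0  ->  2 a_2 = 2 a_1 + 2 a_0 = 2  ->  a_2 = 1
  x^1: 6 a_3 - 4 a_2 - a_1 + 2 a_0 = 0  ->  6 a_3 = 4 a_2 + a_1 - 2 a_0 = -1  ->  a_3 = -1/6
  x^2: 12 a_4 - 6 a_3 + 2 a_1 = 0  ->  12 a_4 = 6 a_3 - 2 a_1 = 1  ->  a_4 = 1/12
  x^3: 20 a_5 - 8 a_4 + a_3 + 2 a_2 = 0  ->  20 a_5 = 8 a_4 - a_3 - 2 a_2 = -7/6  ->  a_5 = -7/120
Truncated series: y(x) = 2 - x + x^2 - (1/6) x^3 + (1/12) x^4 - (7/120) x^5 + O(x^6).

a_0 = 2; a_1 = -1; a_2 = 1; a_3 = -1/6; a_4 = 1/12; a_5 = -7/120


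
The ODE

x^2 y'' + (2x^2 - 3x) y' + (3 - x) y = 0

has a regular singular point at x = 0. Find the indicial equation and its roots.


Divide by x^2 to reach normal form y'' + P_1(x) y' + P_2(x) y = 0 with P_1(x) = 2 - 3/x and P_2(x) = -1/x + 3/x^2.
x = 0 is a singular point because the y'-coefficient 2 - 3/x has a pole at x = 0 and the y-coefficient -1/x + 3/x^2 has a pole at x = 0.
It is a regular singular point because x P_1(x) = p(x) = 2x - 3 and x^2 P_2(x) = q(x) = 3 - x are polynomials, hence analytic at x = 0.
p(0) = -3,  q(0) = 3.
Indicial equation: r(r-1) + p(0) r + q(0) = 0, i.e. r^2 + (p(0) - 1) r + q(0) = 0, i.e. r^2 - 4 r + 3 = 0.
Discriminant: (-4)^2 - 4(3) = 4, so r = (4 ± 2)/2.
Solving: r_1 = 3, r_2 = 1.

indicial: r^2 - 4 r + 3 = 0; roots r_1 = 3, r_2 = 1


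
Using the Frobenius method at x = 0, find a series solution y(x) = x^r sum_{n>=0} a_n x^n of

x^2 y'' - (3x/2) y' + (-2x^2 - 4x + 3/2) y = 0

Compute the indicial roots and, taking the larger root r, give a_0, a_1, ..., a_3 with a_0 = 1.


Write in Frobenius form y'' + (p(x)/x) y' + (q(x)/x^2) y = 0:
  p(x) = -3/2,  q(x) = -2x^2 - 4x + 3/2.
Indicial equation: r(r-1) + (-3/2) r + (3/2) = 0 -> roots r_1 = 3/2, r_2 = 1.
Take r = r_1 = 3/2. Let y(x) = x^r sum_{n>=0} a_n x^n with a_0 = 1.
Substitute y = x^r sum a_n x^n and match x^{r+n}. The recurrence is
  D(n) a_n - 4 a_{n-1} - 2 a_{n-2} = 0,  where D(n) = (r+n)(r+n-1) + (-3/2)(r+n) + (3/2).
  a_n = [4 a_{n-1} + 2 a_{n-2}] / D(n).
Since the indicial polynomial factors as (r - r_1)(r - r_2), D(n) = (r_1 + n - r_1)(r_1 + n - r_2) = n(n + 1/2).
Evaluating step by step (a_0 = 1):
  n = 1: D(1) = 1(1 + 1/2) = 3/2; numerator = 4(1) = 4; a_1 = (4)/(3/2) = 8/3
  n = 2: D(2) = 2(2 + 1/2) = 5; numerator = 4(8/3) + 2(1) = 38/3; a_2 = (38/3)/(5) = 38/15
  n = 3: D(3) = 3(3 + 1/2) = 21/2; numerator = 4(38/15) + 2(8/3) = 232/15; a_3 = (232/15)/(21/2) = 464/315

r = 3/2; a_0 = 1; a_1 = 8/3; a_2 = 38/15; a_3 = 464/315


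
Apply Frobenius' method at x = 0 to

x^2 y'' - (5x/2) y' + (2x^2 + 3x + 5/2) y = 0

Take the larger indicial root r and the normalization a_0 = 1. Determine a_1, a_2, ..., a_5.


Write in Frobenius form y'' + (p(x)/x) y' + (q(x)/x^2) y = 0:
  p(x) = -5/2,  q(x) = 2x^2 + 3x + 5/2.
Indicial equation: r(r-1) + (-5/2) r + (5/2) = 0 -> roots r_1 = 5/2, r_2 = 1.
Take r = r_1 = 5/2. Let y(x) = x^r sum_{n>=0} a_n x^n with a_0 = 1.
Substitute y = x^r sum a_n x^n and match x^{r+n}. The recurrence is
  D(n) a_n + 3 a_{n-1} + 2 a_{n-2} = 0,  where D(n) = (r+n)(r+n-1) + (-5/2)(r+n) + (5/2).
  a_n = [-3 a_{n-1} - 2 a_{n-2}] / D(n).
Since the indicial polynomial factors as (r - r_1)(r - r_2), D(n) = (r_1 + n - r_1)(r_1 + n - r_2) = n(n + 3/2).
Evaluating step by step (a_0 = 1):
  n = 1: D(1) = 1(1 + 3/2) = 5/2; numerator = -3(1) = -3; a_1 = (-3)/(5/2) = -6/5
  n = 2: D(2) = 2(2 + 3/2) = 7; numerator = -3(-6/5) - 2(1) = 8/5; a_2 = (8/5)/(7) = 8/35
  n = 3: D(3) = 3(3 + 3/2) = 27/2; numerator = -3(8/35) - 2(-6/5) = 12/7; a_3 = (12/7)/(27/2) = 8/63
  n = 4: D(4) = 4(4 + 3/2) = 22; numerator = -3(8/63) - 2(8/35) = -88/105; a_4 = (-88/105)/(22) = -4/105
  n = 5: D(5) = 5(5 + 3/2) = 65/2; numerator = -3(-4/105) - 2(8/63) = -44/315; a_5 = (-44/315)/(65/2) = -88/20475

r = 5/2; a_0 = 1; a_1 = -6/5; a_2 = 8/35; a_3 = 8/63; a_4 = -4/105; a_5 = -88/20475


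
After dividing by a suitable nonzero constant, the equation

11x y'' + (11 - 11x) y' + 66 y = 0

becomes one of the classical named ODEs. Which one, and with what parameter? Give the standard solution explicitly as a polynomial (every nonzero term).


All three coefficients share the factor 11; dividing through by 11 gives  x y'' + (1 - x) y' + 6 y = 0.
This matches the Laguerre equation x y'' + (1 - x) y' + n y = 0 with n = 6; the polynomial solution is L_6(x).
With y = sum_k a_k x^k, matching x^k gives (k+1)k a_{k+1} + (k+1) a_{k+1} - k a_k + n a_k = 0, i.e. (k+1)^2 a_{k+1} = (k - n) a_k = (k - 6) a_k. The right side vanishes at k = 6, so the series terminates at degree 6.
Standard normalization L_n(0) = 1 gives a_0 = 1. Work upward with a_{k+1} = (k - 6) a_k / (k+1)^2:
  a_1 = (0 - 6)(1) / 1^2 = -6/1 = -6
  a_2 = (1 - 6)(-6) / 2^2 = 30/4 = 15/2
  a_3 = (2 - 6)(15/2) / 3^2 = -30/9 = -10/3
  a_4 = (3 - 6)(-10/3) / 4^2 = 10/16 = 5/8
  a_5 = (4 - 6)(5/8) / 5^2 = (-5/4)/25 = -1/20
  a_6 = (5 - 6)(-1/20) / 6^2 = (1/20)/36 = 1/720
Hence L_6(x) = x^6/720 - x^5/20 + 5 x^4/8 - 10 x^3/3 + 15 x^2/2 - 6 x + 1.

L_6(x); series = x^6/720 - x^5/20 + 5 x^4/8 - 10 x^3/3 + 15 x^2/2 - 6 x + 1


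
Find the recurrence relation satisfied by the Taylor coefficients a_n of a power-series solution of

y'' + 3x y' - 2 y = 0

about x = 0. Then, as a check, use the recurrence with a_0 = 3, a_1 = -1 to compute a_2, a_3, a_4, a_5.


Substitute y = sum_n a_n x^n.
y''(x) has coefficient (n+2)(n+1) a_{n+2} at x^n;
3 x y'(x) has coefficient 3 n a_n at x^n (shift);
-2 y(x) has coefficient -2 a_n at x^n.
Matching x^n: (n+2)(n+1) a_{n+2} + (3n - 2) a_n = 0.
Thus a_{n+2} = (-3n + 2) / ((n+1)(n+2)) * a_n.

Check with a_0 = 3, a_1 = -1 (apply the recurrence for n = 0, 1, 2, 3): a_0 = 3, a_1 = -1, a_2 = 3, a_3 = 1/6, a_4 = -1, a_5 = -7/120.

a_(n+2) = (-3n + 2) / ((n+1)(n+2)) * a_n; check: a_0 = 3, a_1 = -1, a_2 = 3, a_3 = 1/6, a_4 = -1, a_5 = -7/120


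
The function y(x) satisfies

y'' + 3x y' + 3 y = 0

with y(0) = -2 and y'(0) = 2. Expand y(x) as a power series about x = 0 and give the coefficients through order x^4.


Ansatz: y(x) = sum_{n>=0} a_n x^n, so y'(x) = sum_{n>=1} n a_n x^(n-1) and y''(x) = sum_{n>=2} n(n-1) a_n x^(n-2).
Substitute into P(x) y'' + Q(x) y' + R(x) y = 0 with P(x) = 1, Q(x) = 3x, R(x) = 3, and match powers of x.
Initial conditions: a_0 = -2, a_1 = 2.
Setting the coefficient of each power of x to zero and solving order by order (substituting the coefficients already found):
  x^0: 2 a_2 + 3 a_0 = 0  ->  2 a_2 = -3 a_0 = 6  ->  a_2 = 3
  x^1: 6 a_3 + 6 a_1 = 0  ->  6 a_3 = -6 a_1 = -12  ->  a_3 = -2
  x^2: 12 a_4 + 9 a_2 = 0  ->  12 a_4 = -9 a_2 = -27  ->  a_4 = -9/4
Truncated series: y(x) = -2 + 2 x + 3 x^2 - 2 x^3 - (9/4) x^4 + O(x^5).

a_0 = -2; a_1 = 2; a_2 = 3; a_3 = -2; a_4 = -9/4


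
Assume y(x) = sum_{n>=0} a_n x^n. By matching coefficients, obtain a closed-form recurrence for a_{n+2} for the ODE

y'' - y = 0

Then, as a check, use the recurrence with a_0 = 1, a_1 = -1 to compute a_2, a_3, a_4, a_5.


Substitute y = sum_n a_n x^n into y'' + (const) y = 0.
y''(x) = sum_{n>=0} (n+2)(n+1) a_{n+2} x^n.
The ODE becomes sum_n [(n+2)(n+1) a_{n+2} - 1 a_n] x^n = 0.
Setting each coefficient to zero gives the recurrence:
  (n+2)(n+1) a_{n+2} - 1 a_n = 0,
  a_{n+2} = 1 / ((n+1)(n+2)) a_n.

Check with a_0 = 1, a_1 = -1 (apply the recurrence for n = 0, 1, 2, 3): a_0 = 1, a_1 = -1, a_2 = 1/2, a_3 = -1/6, a_4 = 1/24, a_5 = -1/120.

a_{n+2} = 1/((n+1)(n+2)) * a_n; check: a_0 = 1, a_1 = -1, a_2 = 1/2, a_3 = -1/6, a_4 = 1/24, a_5 = -1/120


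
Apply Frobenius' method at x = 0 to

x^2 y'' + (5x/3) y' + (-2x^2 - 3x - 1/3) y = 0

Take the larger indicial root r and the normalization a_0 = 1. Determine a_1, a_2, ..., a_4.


Write in Frobenius form y'' + (p(x)/x) y' + (q(x)/x^2) y = 0:
  p(x) = 5/3,  q(x) = -2x^2 - 3x - 1/3.
Indicial equation: r(r-1) + (5/3) r + (-1/3) = 0 -> roots r_1 = 1/3, r_2 = -1.
Take r = r_1 = 1/3. Let y(x) = x^r sum_{n>=0} a_n x^n with a_0 = 1.
Substitute y = x^r sum a_n x^n and match x^{r+n}. The recurrence is
  D(n) a_n - 3 a_{n-1} - 2 a_{n-2} = 0,  where D(n) = (r+n)(r+n-1) + (5/3)(r+n) + (-1/3).
  a_n = [3 a_{n-1} + 2 a_{n-2}] / D(n).
Since the indicial polynomial factors as (r - r_1)(r - r_2), D(n) = (r_1 + n - r_1)(r_1 + n - r_2) = n(n + 4/3).
Evaluating step by step (a_0 = 1):
  n = 1: D(1) = 1(1 + 4/3) = 7/3; numerator = 3(1) = 3; a_1 = (3)/(7/3) = 9/7
  n = 2: D(2) = 2(2 + 4/3) = 20/3; numerator = 3(9/7) + 2(1) = 41/7; a_2 = (41/7)/(20/3) = 123/140
  n = 3: D(3) = 3(3 + 4/3) = 13; numerator = 3(123/140) + 2(9/7) = 729/140; a_3 = (729/140)/(13) = 729/1820
  n = 4: D(4) = 4(4 + 4/3) = 64/3; numerator = 3(729/1820) + 2(123/140) = 1077/364; a_4 = (1077/364)/(64/3) = 3231/23296

r = 1/3; a_0 = 1; a_1 = 9/7; a_2 = 123/140; a_3 = 729/1820; a_4 = 3231/23296


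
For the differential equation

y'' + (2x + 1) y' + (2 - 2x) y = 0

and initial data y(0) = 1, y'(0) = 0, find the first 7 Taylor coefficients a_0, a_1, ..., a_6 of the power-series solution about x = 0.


Ansatz: y(x) = sum_{n>=0} a_n x^n, so y'(x) = sum_{n>=1} n a_n x^(n-1) and y''(x) = sum_{n>=2} n(n-1) a_n x^(n-2).
Substitute into P(x) y'' + Q(x) y' + R(x) y = 0 with P(x) = 1, Q(x) = 2x + 1, R(x) = 2 - 2x, and match powers of x.
Initial conditions: a_0 = 1, a_1 = 0.
Setting the coefficient of each power of x to zero and solving order by order (substituting the coefficients already found):
  x^0: 2 a_2 + a_1 + 2 a_0 = 0  ->  2 a_2 = -a_1 - 2 a_0 = -2  ->  a_2 = -1
  x^1: 6 a_3 + 2 a_2 + 4 a_1 - 2 a_0 = 0  ->  6 a_3 = -2 a_2 - 4 a_1 + 2 a_0 = 4  ->  a_3 = 2/3
  x^2: 12 a_4 + 3 a_3 + 6 a_2 - 2 a_1 = 0  ->  12 a_4 = -3 a_3 - 6 a_2 + 2 a_1 = 4  ->  a_4 = 1/3
  x^3: 20 a_5 + 4 a_4 + 8 a_3 - 2 a_2 = 0  ->  20 a_5 = -4 a_4 - 8 a_3 + 2 a_2 = -26/3  ->  a_5 = -13/30
  x^4: 30 a_6 + 5 a_5 + 10 a_4 - 2 a_3 = 0  ->  30 a_6 = -5 a_5 - 10 a_4 + 2 a_3 = 1/6  ->  a_6 = 1/180
Truncated series: y(x) = 1 - x^2 + (2/3) x^3 + (1/3) x^4 - (13/30) x^5 + (1/180) x^6 + O(x^7).

a_0 = 1; a_1 = 0; a_2 = -1; a_3 = 2/3; a_4 = 1/3; a_5 = -13/30; a_6 = 1/180


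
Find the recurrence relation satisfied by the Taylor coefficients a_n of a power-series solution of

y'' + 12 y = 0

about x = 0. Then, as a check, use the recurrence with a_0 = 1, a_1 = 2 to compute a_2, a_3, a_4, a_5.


Substitute y = sum_n a_n x^n into y'' + (const) y = 0.
y''(x) = sum_{n>=0} (n+2)(n+1) a_{n+2} x^n.
The ODE becomes sum_n [(n+2)(n+1) a_{n+2} + 12 a_n] x^n = 0.
Setting each coefficient to zero gives the recurrence:
  (n+2)(n+1) a_{n+2} + 12 a_n = 0,
  a_{n+2} = -12 / ((n+1)(n+2)) a_n.

Check with a_0 = 1, a_1 = 2 (apply the recurrence for n = 0, 1, 2, 3): a_0 = 1, a_1 = 2, a_2 = -6, a_3 = -4, a_4 = 6, a_5 = 12/5.

a_{n+2} = -12/((n+1)(n+2)) * a_n; check: a_0 = 1, a_1 = 2, a_2 = -6, a_3 = -4, a_4 = 6, a_5 = 12/5


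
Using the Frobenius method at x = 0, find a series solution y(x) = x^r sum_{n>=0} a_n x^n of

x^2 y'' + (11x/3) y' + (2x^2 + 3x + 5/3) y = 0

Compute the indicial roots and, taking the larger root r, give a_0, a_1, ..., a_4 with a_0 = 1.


Write in Frobenius form y'' + (p(x)/x) y' + (q(x)/x^2) y = 0:
  p(x) = 11/3,  q(x) = 2x^2 + 3x + 5/3.
Indicial equation: r(r-1) + (11/3) r + (5/3) = 0 -> roots r_1 = -1, r_2 = -5/3.
Take r = r_1 = -1. Let y(x) = x^r sum_{n>=0} a_n x^n with a_0 = 1.
Substitute y = x^r sum a_n x^n and match x^{r+n}. The recurrence is
  D(n) a_n + 3 a_{n-1} + 2 a_{n-2} = 0,  where D(n) = (r+n)(r+n-1) + (11/3)(r+n) + (5/3).
  a_n = [-3 a_{n-1} - 2 a_{n-2}] / D(n).
Since the indicial polynomial factors as (r - r_1)(r - r_2), D(n) = (r_1 + n - r_1)(r_1 + n - r_2) = n(n + 2/3).
Evaluating step by step (a_0 = 1):
  n = 1: D(1) = 1(1 + 2/3) = 5/3; numerator = -3(1) = -3; a_1 = (-3)/(5/3) = -9/5
  n = 2: D(2) = 2(2 + 2/3) = 16/3; numerator = -3(-9/5) - 2(1) = 17/5; a_2 = (17/5)/(16/3) = 51/80
  n = 3: D(3) = 3(3 + 2/3) = 11; numerator = -3(51/80) - 2(-9/5) = 27/16; a_3 = (27/16)/(11) = 27/176
  n = 4: D(4) = 4(4 + 2/3) = 56/3; numerator = -3(27/176) - 2(51/80) = -1527/880; a_4 = (-1527/880)/(56/3) = -4581/49280

r = -1; a_0 = 1; a_1 = -9/5; a_2 = 51/80; a_3 = 27/176; a_4 = -4581/49280


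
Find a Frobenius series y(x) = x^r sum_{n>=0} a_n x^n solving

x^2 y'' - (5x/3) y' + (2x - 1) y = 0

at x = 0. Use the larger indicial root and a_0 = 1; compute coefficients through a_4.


Write in Frobenius form y'' + (p(x)/x) y' + (q(x)/x^2) y = 0:
  p(x) = -5/3,  q(x) = 2x - 1.
Indicial equation: r(r-1) + (-5/3) r + (-1) = 0 -> roots r_1 = 3, r_2 = -1/3.
Take r = r_1 = 3. Let y(x) = x^r sum_{n>=0} a_n x^n with a_0 = 1.
Substitute y = x^r sum a_n x^n and match x^{r+n}. The recurrence is
  D(n) a_n + 2 a_{n-1} = 0,  where D(n) = (r+n)(r+n-1) + (-5/3)(r+n) + (-1).
  a_n = -2 / D(n) * a_{n-1}.
Since the indicial polynomial factors as (r - r_1)(r - r_2), D(n) = (r_1 + n - r_1)(r_1 + n - r_2) = n(n + 10/3).
Evaluating step by step (a_0 = 1):
  n = 1: D(1) = 1(1 + 10/3) = 13/3; numerator = -2(1) = -2; a_1 = (-2)/(13/3) = -6/13
  n = 2: D(2) = 2(2 + 10/3) = 32/3; numerator = -2(-6/13) = 12/13; a_2 = (12/13)/(32/3) = 9/104
  n = 3: D(3) = 3(3 + 10/3) = 19; numerator = -2(9/104) = -9/52; a_3 = (-9/52)/(19) = -9/988
  n = 4: D(4) = 4(4 + 10/3) = 88/3; numerator = -2(-9/988) = 9/494; a_4 = (9/494)/(88/3) = 27/43472

r = 3; a_0 = 1; a_1 = -6/13; a_2 = 9/104; a_3 = -9/988; a_4 = 27/43472


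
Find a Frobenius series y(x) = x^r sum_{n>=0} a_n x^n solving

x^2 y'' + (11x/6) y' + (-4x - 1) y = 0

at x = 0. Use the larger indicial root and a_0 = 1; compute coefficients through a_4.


Write in Frobenius form y'' + (p(x)/x) y' + (q(x)/x^2) y = 0:
  p(x) = 11/6,  q(x) = -4x - 1.
Indicial equation: r(r-1) + (11/6) r + (-1) = 0 -> roots r_1 = 2/3, r_2 = -3/2.
Take r = r_1 = 2/3. Let y(x) = x^r sum_{n>=0} a_n x^n with a_0 = 1.
Substitute y = x^r sum a_n x^n and match x^{r+n}. The recurrence is
  D(n) a_n - 4 a_{n-1} = 0,  where D(n) = (r+n)(r+n-1) + (11/6)(r+n) + (-1).
  a_n = 4 / D(n) * a_{n-1}.
Since the indicial polynomial factors as (r - r_1)(r - r_2), D(n) = (r_1 + n - r_1)(r_1 + n - r_2) = n(n + 13/6).
Evaluating step by step (a_0 = 1):
  n = 1: D(1) = 1(1 + 13/6) = 19/6; numerator = 4(1) = 4; a_1 = (4)/(19/6) = 24/19
  n = 2: D(2) = 2(2 + 13/6) = 25/3; numerator = 4(24/19) = 96/19; a_2 = (96/19)/(25/3) = 288/475
  n = 3: D(3) = 3(3 + 13/6) = 31/2; numerator = 4(288/475) = 1152/475; a_3 = (1152/475)/(31/2) = 2304/14725
  n = 4: D(4) = 4(4 + 13/6) = 74/3; numerator = 4(2304/14725) = 9216/14725; a_4 = (9216/14725)/(74/3) = 13824/544825

r = 2/3; a_0 = 1; a_1 = 24/19; a_2 = 288/475; a_3 = 2304/14725; a_4 = 13824/544825


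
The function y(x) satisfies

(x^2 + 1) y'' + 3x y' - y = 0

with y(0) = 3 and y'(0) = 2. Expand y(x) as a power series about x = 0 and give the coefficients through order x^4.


Ansatz: y(x) = sum_{n>=0} a_n x^n, so y'(x) = sum_{n>=1} n a_n x^(n-1) and y''(x) = sum_{n>=2} n(n-1) a_n x^(n-2).
Substitute into P(x) y'' + Q(x) y' + R(x) y = 0 with P(x) = x^2 + 1, Q(x) = 3x, R(x) = -1, and match powers of x.
Initial conditions: a_0 = 3, a_1 = 2.
Setting the coefficient of each power of x to zero and solving order by order (substituting the coefficients already found):
  x^0: 2 a_2 - a_0 = 0  ->  2 a_2 = a_0 = 3  ->  a_2 = 3/2
  x^1: 6 a_3 + 2 a_1 = 0  ->  6 a_3 = -2 a_1 = -4  ->  a_3 = -2/3
  x^2: 12 a_4 + 7 a_2 = 0  ->  12 a_4 = -7 a_2 = -21/2  ->  a_4 = -7/8
Truncated series: y(x) = 3 + 2 x + (3/2) x^2 - (2/3) x^3 - (7/8) x^4 + O(x^5).

a_0 = 3; a_1 = 2; a_2 = 3/2; a_3 = -2/3; a_4 = -7/8


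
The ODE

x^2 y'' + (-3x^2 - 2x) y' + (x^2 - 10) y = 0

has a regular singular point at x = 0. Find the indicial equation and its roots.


Divide by x^2 to reach normal form y'' + P_1(x) y' + P_2(x) y = 0 with P_1(x) = -3 - 2/x and P_2(x) = 1 - 10/x^2.
x = 0 is a singular point because the y'-coefficient -3 - 2/x has a pole at x = 0 and the y-coefficient 1 - 10/x^2 has a pole at x = 0.
It is a regular singular point because x P_1(x) = p(x) = -3x - 2 and x^2 P_2(x) = q(x) = x^2 - 10 are polynomials, hence analytic at x = 0.
p(0) = -2,  q(0) = -10.
Indicial equation: r(r-1) + p(0) r + q(0) = 0, i.e. r^2 + (p(0) - 1) r + q(0) = 0, i.e. r^2 - 3 r - 10 = 0.
Discriminant: (-3)^2 - 4(-10) = 49, so r = (3 ± 7)/2.
Solving: r_1 = 5, r_2 = -2.

indicial: r^2 - 3 r - 10 = 0; roots r_1 = 5, r_2 = -2


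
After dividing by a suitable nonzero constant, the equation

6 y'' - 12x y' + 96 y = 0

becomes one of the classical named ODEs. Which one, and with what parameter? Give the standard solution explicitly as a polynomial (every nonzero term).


All three coefficients share the factor 6; dividing through by 6 gives  y'' - 2x y' + 16 y = 0.
This matches the Hermite equation y'' - 2x y' + 2n y = 0 with 2n = 16, so n = 8; the polynomial solution is H_8(x).
With y = sum_k a_k x^k, matching x^k gives (k+2)(k+1) a_{k+2} = 2(k - n) a_k = 2(k - 8) a_k. The right side vanishes at k = 8, so the series with the parity of 8 terminates at degree 8.
Standard normalization: leading coefficient of H_n is 2^n, so a_8 = 2^8 = 256. Work downward with a_k = (k+1)(k+2) a_{k+2} / (2(k - n)):
  a_6 = (7)(8)(256) / (2(6 - 8)) = 14336/(-4) = -3584
  a_4 = (5)(6)(-3584) / (2(4 - 8)) = -107520/(-8) = 13440
  a_2 = (3)(4)(13440) / (2(2 - 8)) = 161280/(-12) = -13440
  a_0 = (1)(2)(-13440) / (2(0 - 8)) = -26880/(-16) = 1680
Hence H_8(x) = 256 x^8 - 3584 x^6 + 13440 x^4 - 13440 x^2 + 1680.

H_8(x); series = 256 x^8 - 3584 x^6 + 13440 x^4 - 13440 x^2 + 1680


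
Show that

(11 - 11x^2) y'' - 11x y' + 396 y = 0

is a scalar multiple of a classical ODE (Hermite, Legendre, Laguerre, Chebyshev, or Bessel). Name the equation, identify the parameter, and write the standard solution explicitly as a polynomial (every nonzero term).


All three coefficients share the factor 11; dividing through by 11 gives  (1 - x^2) y'' - x y' + 36 y = 0.
This matches the Chebyshev equation (1 - x^2) y'' - x y' + n^2 y = 0 (note the -x y' term, not -2x y') with n^2 = 36, so n = 6; the polynomial solution is T_6(x).
With y = sum_k a_k x^k, matching x^k gives (k+2)(k+1) a_{k+2} = (k^2 - n^2) a_k = (k - 6)(k + 6) a_k. The right side vanishes at k = 6, so the series with the parity of 6 terminates at degree 6.
Standard normalization: leading coefficient of T_n is 2^(n-1), so a_6 = 2^5 = 32. Work downward with a_k = (k+1)(k+2) a_{k+2} / ((k - 6)(k + 6)):
  a_4 = (5)(6)(32) / ((4 - 6)(4 + 6)) = 960/(-20) = -48
  a_2 = (3)(4)(-48) / ((2 - 6)(2 + 6)) = -576/(-32) = 18
  a_0 = (1)(2)(18) / ((0 - 6)(0 + 6)) = 36/(-36) = -1
Hence T_6(x) = 32 x^6 - 48 x^4 + 18 x^2 - 1.

T_6(x); series = 32 x^6 - 48 x^4 + 18 x^2 - 1


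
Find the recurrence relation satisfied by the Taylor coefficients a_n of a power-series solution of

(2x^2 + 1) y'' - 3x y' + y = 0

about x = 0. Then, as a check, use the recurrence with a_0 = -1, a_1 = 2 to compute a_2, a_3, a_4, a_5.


Substitute y = sum_n a_n x^n.
(1 + 2 x^2) y'' contributes (n+2)(n+1) a_{n+2} + 2 n(n-1) a_n at x^n.
-3 x y'(x) contributes -3 n a_n at x^n.
y(x) contributes 1 a_n at x^n.
Matching x^n: (n+2)(n+1) a_{n+2} + (2 n(n-1) - 3 n + 1) a_n = 0.
Thus a_{n+2} = (-2 n(n-1) + 3 n - 1) / ((n+1)(n+2)) * a_n.

Check with a_0 = -1, a_1 = 2 (apply the recurrence for n = 0, 1, 2, 3): a_0 = -1, a_1 = 2, a_2 = 1/2, a_3 = 2/3, a_4 = 1/24, a_5 = -2/15.

a_(n+2) = (-2 n(n-1) + 3 n - 1) / ((n+1)(n+2)) * a_n; check: a_0 = -1, a_1 = 2, a_2 = 1/2, a_3 = 2/3, a_4 = 1/24, a_5 = -2/15


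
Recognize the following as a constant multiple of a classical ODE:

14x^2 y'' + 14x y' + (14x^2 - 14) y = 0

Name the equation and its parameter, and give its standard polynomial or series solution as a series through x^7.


All three coefficients share the factor 14; dividing through by 14 gives  x^2 y'' + x y' + (x^2 - 1) y = 0.
This matches the Bessel equation x^2 y'' + x y' + (x^2 - nu^2) y = 0 with nu^2 = 1, so nu = 1; the solution bounded at x = 0 is J_1(x).
Frobenius at x = 0: indicial roots ±nu; for r = nu the recurrence k(k + 2nu) c_k = -c_{k-2} gives the standard series J_nu(x) = sum_{k>=0} (-1)^k / (k! (k+nu)!) (x/2)^(2k+nu). Evaluate the first 4 terms:
  k = 0: (-1)^0 / (0! * 1! * 2^1) x^1 = 1/(1*1*2) x^1 = (1/2) x^1
  k = 1: (-1)^1 / (1! * 2! * 2^3) x^3 = -1/(1*2*8) x^3 = (-1/16) x^3
  k = 2: (-1)^2 / (2! * 3! * 2^5) x^5 = 1/(2*6*32) x^5 = (1/384) x^5
  k = 3: (-1)^3 / (3! * 4! * 2^7) x^7 = -1/(6*24*128) x^7 = (-1/18432) x^7
Hence J_1(x) = -x^7/18432 + x^5/384 - x^3/16 + x/2 + ....

J_1(x); series = -x^7/18432 + x^5/384 - x^3/16 + x/2


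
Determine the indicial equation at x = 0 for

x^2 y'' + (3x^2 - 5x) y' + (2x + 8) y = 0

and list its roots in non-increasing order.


Divide by x^2 to reach normal form y'' + P_1(x) y' + P_2(x) y = 0 with P_1(x) = 3 - 5/x and P_2(x) = 2/x + 8/x^2.
x = 0 is a singular point because the y'-coefficient 3 - 5/x has a pole at x = 0 and the y-coefficient 2/x + 8/x^2 has a pole at x = 0.
It is a regular singular point because x P_1(x) = p(x) = 3x - 5 and x^2 P_2(x) = q(x) = 2x + 8 are polynomials, hence analytic at x = 0.
p(0) = -5,  q(0) = 8.
Indicial equation: r(r-1) + p(0) r + q(0) = 0, i.e. r^2 + (p(0) - 1) r + q(0) = 0, i.e. r^2 - 6 r + 8 = 0.
Discriminant: (-6)^2 - 4(8) = 4, so r = (6 ± 2)/2.
Solving: r_1 = 4, r_2 = 2.

indicial: r^2 - 6 r + 8 = 0; roots r_1 = 4, r_2 = 2


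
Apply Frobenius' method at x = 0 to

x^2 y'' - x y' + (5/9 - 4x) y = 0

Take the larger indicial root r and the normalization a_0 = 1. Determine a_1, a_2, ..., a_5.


Write in Frobenius form y'' + (p(x)/x) y' + (q(x)/x^2) y = 0:
  p(x) = -1,  q(x) = 5/9 - 4x.
Indicial equation: r(r-1) + (-1) r + (5/9) = 0 -> roots r_1 = 5/3, r_2 = 1/3.
Take r = r_1 = 5/3. Let y(x) = x^r sum_{n>=0} a_n x^n with a_0 = 1.
Substitute y = x^r sum a_n x^n and match x^{r+n}. The recurrence is
  D(n) a_n - 4 a_{n-1} = 0,  where D(n) = (r+n)(r+n-1) + (-1)(r+n) + (5/9).
  a_n = 4 / D(n) * a_{n-1}.
Since the indicial polynomial factors as (r - r_1)(r - r_2), D(n) = (r_1 + n - r_1)(r_1 + n - r_2) = n(n + 4/3).
Evaluating step by step (a_0 = 1):
  n = 1: D(1) = 1(1 + 4/3) = 7/3; numerator = 4(1) = 4; a_1 = (4)/(7/3) = 12/7
  n = 2: D(2) = 2(2 + 4/3) = 20/3; numerator = 4(12/7) = 48/7; a_2 = (48/7)/(20/3) = 36/35
  n = 3: D(3) = 3(3 + 4/3) = 13; numerator = 4(36/35) = 144/35; a_3 = (144/35)/(13) = 144/455
  n = 4: D(4) = 4(4 + 4/3) = 64/3; numerator = 4(144/455) = 576/455; a_4 = (576/455)/(64/3) = 27/455
  n = 5: D(5) = 5(5 + 4/3) = 95/3; numerator = 4(27/455) = 108/455; a_5 = (108/455)/(95/3) = 324/43225

r = 5/3; a_0 = 1; a_1 = 12/7; a_2 = 36/35; a_3 = 144/455; a_4 = 27/455; a_5 = 324/43225


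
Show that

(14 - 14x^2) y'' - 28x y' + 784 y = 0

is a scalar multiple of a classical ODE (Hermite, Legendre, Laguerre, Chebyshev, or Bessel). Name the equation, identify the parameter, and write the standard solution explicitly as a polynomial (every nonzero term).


All three coefficients share the factor 14; dividing through by 14 gives  (1 - x^2) y'' - 2x y' + 56 y = 0.
This matches the Legendre equation (1 - x^2) y'' - 2x y' + n(n+1) y = 0 (note the -2x y' term) with n(n+1) = 56, so n = 7; the polynomial solution is P_7(x).
With y = sum_k a_k x^k, matching x^k gives (k+2)(k+1) a_{k+2} = [k(k+1) - n(n+1)] a_k = (k - 7)(k + 8) a_k. The right side vanishes at k = 7, so the series with the parity of 7 terminates at degree 7.
Standard normalization (P_n(1) = 1): leading coefficient (2n)!/(2^n (n!)^2) = 87178291200/(128*25401600) = 429/16, so a_7 = 429/16. Work downward with a_k = (k+1)(k+2) a_{k+2} / ((k - 7)(k + 8)):
  a_5 = (6)(7)(429/16) / ((5 - 7)(5 + 8)) = (9009/8)/(-26) = -693/16
  a_3 = (4)(5)(-693/16) / ((3 - 7)(3 + 8)) = (-3465/4)/(-44) = 315/16
  a_1 = (2)(3)(315/16) / ((1 - 7)(1 + 8)) = (945/8)/(-54) = -35/16
Hence P_7(x) = 429 x^7/16 - 693 x^5/16 + 315 x^3/16 - 35 x/16.

P_7(x); series = 429 x^7/16 - 693 x^5/16 + 315 x^3/16 - 35 x/16


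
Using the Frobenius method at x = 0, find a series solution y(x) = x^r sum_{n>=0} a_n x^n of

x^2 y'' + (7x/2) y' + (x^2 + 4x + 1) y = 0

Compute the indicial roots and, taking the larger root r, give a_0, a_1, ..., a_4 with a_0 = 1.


Write in Frobenius form y'' + (p(x)/x) y' + (q(x)/x^2) y = 0:
  p(x) = 7/2,  q(x) = x^2 + 4x + 1.
Indicial equation: r(r-1) + (7/2) r + (1) = 0 -> roots r_1 = -1/2, r_2 = -2.
Take r = r_1 = -1/2. Let y(x) = x^r sum_{n>=0} a_n x^n with a_0 = 1.
Substitute y = x^r sum a_n x^n and match x^{r+n}. The recurrence is
  D(n) a_n + 4 a_{n-1} + 1 a_{n-2} = 0,  where D(n) = (r+n)(r+n-1) + (7/2)(r+n) + (1).
  a_n = [-4 a_{n-1} - 1 a_{n-2}] / D(n).
Since the indicial polynomial factors as (r - r_1)(r - r_2), D(n) = (r_1 + n - r_1)(r_1 + n - r_2) = n(n + 3/2).
Evaluating step by step (a_0 = 1):
  n = 1: D(1) = 1(1 + 3/2) = 5/2; numerator = -4(1) = -4; a_1 = (-4)/(5/2) = -8/5
  n = 2: D(2) = 2(2 + 3/2) = 7; numerator = -4(-8/5) - 1(1) = 27/5; a_2 = (27/5)/(7) = 27/35
  n = 3: D(3) = 3(3 + 3/2) = 27/2; numerator = -4(27/35) - 1(-8/5) = -52/35; a_3 = (-52/35)/(27/2) = -104/945
  n = 4: D(4) = 4(4 + 3/2) = 22; numerator = -4(-104/945) - 1(27/35) = -313/945; a_4 = (-313/945)/(22) = -313/20790

r = -1/2; a_0 = 1; a_1 = -8/5; a_2 = 27/35; a_3 = -104/945; a_4 = -313/20790


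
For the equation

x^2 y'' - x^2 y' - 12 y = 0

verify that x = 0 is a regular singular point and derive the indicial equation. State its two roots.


Divide by x^2 to reach normal form y'' + P_1(x) y' + P_2(x) y = 0 with P_1(x) = -1 and P_2(x) = -12/x^2.
x = 0 is a singular point because the y-coefficient -12/x^2 has a pole at x = 0.
It is a regular singular point because x P_1(x) = p(x) = -x and x^2 P_2(x) = q(x) = -12 are polynomials, hence analytic at x = 0.
p(0) = 0,  q(0) = -12.
Indicial equation: r(r-1) + p(0) r + q(0) = 0, i.e. r^2 + (p(0) - 1) r + q(0) = 0, i.e. r^2 - 1 r - 12 = 0.
Discriminant: (-1)^2 - 4(-12) = 49, so r = (1 ± 7)/2.
Solving: r_1 = 4, r_2 = -3.

indicial: r^2 - 1 r - 12 = 0; roots r_1 = 4, r_2 = -3


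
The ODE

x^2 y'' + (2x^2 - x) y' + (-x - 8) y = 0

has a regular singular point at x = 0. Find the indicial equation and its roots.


Divide by x^2 to reach normal form y'' + P_1(x) y' + P_2(x) y = 0 with P_1(x) = 2 - 1/x and P_2(x) = -1/x - 8/x^2.
x = 0 is a singular point because the y'-coefficient 2 - 1/x has a pole at x = 0 and the y-coefficient -1/x - 8/x^2 has a pole at x = 0.
It is a regular singular point because x P_1(x) = p(x) = 2x - 1 and x^2 P_2(x) = q(x) = -x - 8 are polynomials, hence analytic at x = 0.
p(0) = -1,  q(0) = -8.
Indicial equation: r(r-1) + p(0) r + q(0) = 0, i.e. r^2 + (p(0) - 1) r + q(0) = 0, i.e. r^2 - 2 r - 8 = 0.
Discriminant: (-2)^2 - 4(-8) = 36, so r = (2 ± 6)/2.
Solving: r_1 = 4, r_2 = -2.

indicial: r^2 - 2 r - 8 = 0; roots r_1 = 4, r_2 = -2


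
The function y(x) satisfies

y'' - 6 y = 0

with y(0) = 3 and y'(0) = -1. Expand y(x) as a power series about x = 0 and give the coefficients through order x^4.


Ansatz: y(x) = sum_{n>=0} a_n x^n, so y'(x) = sum_{n>=1} n a_n x^(n-1) and y''(x) = sum_{n>=2} n(n-1) a_n x^(n-2).
Substitute into P(x) y'' + Q(x) y' + R(x) y = 0 with P(x) = 1, Q(x) = 0, R(x) = -6, and match powers of x.
Initial conditions: a_0 = 3, a_1 = -1.
Setting the coefficient of each power of x to zero and solving order by order (substituting the coefficients already found):
  x^0: 2 a_2 - 6 a_0 = 0  ->  2 a_2 = 6 a_0 = 18  ->  a_2 = 9
  x^1: 6 a_3 - 6 a_1 = 0  ->  6 a_3 = 6 a_1 = -6  ->  a_3 = -1
  x^2: 12 a_4 - 6 a_2 = 0  ->  12 a_4 = 6 a_2 = 54  ->  a_4 = 9/2
Truncated series: y(x) = 3 - x + 9 x^2 - x^3 + (9/2) x^4 + O(x^5).

a_0 = 3; a_1 = -1; a_2 = 9; a_3 = -1; a_4 = 9/2


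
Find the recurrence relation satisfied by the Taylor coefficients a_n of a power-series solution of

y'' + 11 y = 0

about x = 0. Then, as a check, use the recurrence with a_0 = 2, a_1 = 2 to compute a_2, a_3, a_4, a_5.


Substitute y = sum_n a_n x^n into y'' + (const) y = 0.
y''(x) = sum_{n>=0} (n+2)(n+1) a_{n+2} x^n.
The ODE becomes sum_n [(n+2)(n+1) a_{n+2} + 11 a_n] x^n = 0.
Setting each coefficient to zero gives the recurrence:
  (n+2)(n+1) a_{n+2} + 11 a_n = 0,
  a_{n+2} = -11 / ((n+1)(n+2)) a_n.

Check with a_0 = 2, a_1 = 2 (apply the recurrence for n = 0, 1, 2, 3): a_0 = 2, a_1 = 2, a_2 = -11, a_3 = -11/3, a_4 = 121/12, a_5 = 121/60.

a_{n+2} = -11/((n+1)(n+2)) * a_n; check: a_0 = 2, a_1 = 2, a_2 = -11, a_3 = -11/3, a_4 = 121/12, a_5 = 121/60


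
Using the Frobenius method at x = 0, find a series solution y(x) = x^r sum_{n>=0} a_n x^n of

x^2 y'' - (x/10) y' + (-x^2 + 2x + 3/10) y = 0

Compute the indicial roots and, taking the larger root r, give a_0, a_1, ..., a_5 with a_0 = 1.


Write in Frobenius form y'' + (p(x)/x) y' + (q(x)/x^2) y = 0:
  p(x) = -1/10,  q(x) = -x^2 + 2x + 3/10.
Indicial equation: r(r-1) + (-1/10) r + (3/10) = 0 -> roots r_1 = 3/5, r_2 = 1/2.
Take r = r_1 = 3/5. Let y(x) = x^r sum_{n>=0} a_n x^n with a_0 = 1.
Substitute y = x^r sum a_n x^n and match x^{r+n}. The recurrence is
  D(n) a_n + 2 a_{n-1} - 1 a_{n-2} = 0,  where D(n) = (r+n)(r+n-1) + (-1/10)(r+n) + (3/10).
  a_n = [-2 a_{n-1} + 1 a_{n-2}] / D(n).
Since the indicial polynomial factors as (r - r_1)(r - r_2), D(n) = (r_1 + n - r_1)(r_1 + n - r_2) = n(n + 1/10).
Evaluating step by step (a_0 = 1):
  n = 1: D(1) = 1(1 + 1/10) = 11/10; numerator = -2(1) = -2; a_1 = (-2)/(11/10) = -20/11
  n = 2: D(2) = 2(2 + 1/10) = 21/5; numerator = -2(-20/11) + 1(1) = 51/11; a_2 = (51/11)/(21/5) = 85/77
  n = 3: D(3) = 3(3 + 1/10) = 93/10; numerator = -2(85/77) + 1(-20/11) = -310/77; a_3 = (-310/77)/(93/10) = -100/231
  n = 4: D(4) = 4(4 + 1/10) = 82/5; numerator = -2(-100/231) + 1(85/77) = 65/33; a_4 = (65/33)/(82/5) = 325/2706
  n = 5: D(5) = 5(5 + 1/10) = 51/2; numerator = -2(325/2706) + 1(-100/231) = -2125/3157; a_5 = (-2125/3157)/(51/2) = -250/9471

r = 3/5; a_0 = 1; a_1 = -20/11; a_2 = 85/77; a_3 = -100/231; a_4 = 325/2706; a_5 = -250/9471


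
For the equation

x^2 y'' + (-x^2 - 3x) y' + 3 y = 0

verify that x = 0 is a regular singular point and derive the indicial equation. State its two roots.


Divide by x^2 to reach normal form y'' + P_1(x) y' + P_2(x) y = 0 with P_1(x) = -1 - 3/x and P_2(x) = 3/x^2.
x = 0 is a singular point because the y'-coefficient -1 - 3/x has a pole at x = 0 and the y-coefficient 3/x^2 has a pole at x = 0.
It is a regular singular point because x P_1(x) = p(x) = -x - 3 and x^2 P_2(x) = q(x) = 3 are polynomials, hence analytic at x = 0.
p(0) = -3,  q(0) = 3.
Indicial equation: r(r-1) + p(0) r + q(0) = 0, i.e. r^2 + (p(0) - 1) r + q(0) = 0, i.e. r^2 - 4 r + 3 = 0.
Discriminant: (-4)^2 - 4(3) = 4, so r = (4 ± 2)/2.
Solving: r_1 = 3, r_2 = 1.

indicial: r^2 - 4 r + 3 = 0; roots r_1 = 3, r_2 = 1


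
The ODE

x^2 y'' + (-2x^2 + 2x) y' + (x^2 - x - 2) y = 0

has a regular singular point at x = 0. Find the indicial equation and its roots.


Divide by x^2 to reach normal form y'' + P_1(x) y' + P_2(x) y = 0 with P_1(x) = -2 + 2/x and P_2(x) = 1 - 1/x - 2/x^2.
x = 0 is a singular point because the y'-coefficient -2 + 2/x has a pole at x = 0 and the y-coefficient 1 - 1/x - 2/x^2 has a pole at x = 0.
It is a regular singular point because x P_1(x) = p(x) = 2 - 2x and x^2 P_2(x) = q(x) = x^2 - x - 2 are polynomials, hence analytic at x = 0.
p(0) = 2,  q(0) = -2.
Indicial equation: r(r-1) + p(0) r + q(0) = 0, i.e. r^2 + (p(0) - 1) r + q(0) = 0, i.e. r^2 + 1 r - 2 = 0.
Discriminant: (1)^2 - 4(-2) = 9, so r = (-1 ± 3)/2.
Solving: r_1 = 1, r_2 = -2.

indicial: r^2 + 1 r - 2 = 0; roots r_1 = 1, r_2 = -2


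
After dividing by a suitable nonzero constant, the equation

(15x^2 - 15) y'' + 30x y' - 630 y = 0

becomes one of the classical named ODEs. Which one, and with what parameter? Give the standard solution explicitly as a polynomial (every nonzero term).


All three coefficients share the factor -15; dividing through by -15 gives  (1 - x^2) y'' - 2x y' + 42 y = 0.
This matches the Legendre equation (1 - x^2) y'' - 2x y' + n(n+1) y = 0 (note the -2x y' term) with n(n+1) = 42, so n = 6; the polynomial solution is P_6(x).
With y = sum_k a_k x^k, matching x^k gives (k+2)(k+1) a_{k+2} = [k(k+1) - n(n+1)] a_k = (k - 6)(k + 7) a_k. The right side vanishes at k = 6, so the series with the parity of 6 terminates at degree 6.
Standard normalization (P_n(1) = 1): leading coefficient (2n)!/(2^n (n!)^2) = 479001600/(64*518400) = 231/16, so a_6 = 231/16. Work downward with a_k = (k+1)(k+2) a_{k+2} / ((k - 6)(k + 7)):
  a_4 = (5)(6)(231/16) / ((4 - 6)(4 + 7)) = (3465/8)/(-22) = -315/16
  a_2 = (3)(4)(-315/16) / ((2 - 6)(2 + 7)) = (-945/4)/(-36) = 105/16
  a_0 = (1)(2)(105/16) / ((0 - 6)(0 + 7)) = (105/8)/(-42) = -5/16
Hence P_6(x) = 231 x^6/16 - 315 x^4/16 + 105 x^2/16 - 5/16.

P_6(x); series = 231 x^6/16 - 315 x^4/16 + 105 x^2/16 - 5/16


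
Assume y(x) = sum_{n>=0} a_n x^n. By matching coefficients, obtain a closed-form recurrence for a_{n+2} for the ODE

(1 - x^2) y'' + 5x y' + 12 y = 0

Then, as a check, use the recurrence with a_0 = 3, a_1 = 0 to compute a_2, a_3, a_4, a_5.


Substitute y = sum_n a_n x^n.
(1 - 1 x^2) y'' contributes (n+2)(n+1) a_{n+2} - n(n-1) a_n at x^n.
5 x y'(x) contributes 5 n a_n at x^n.
12 y(x) contributes 12 a_n at x^n.
Matching x^n: (n+2)(n+1) a_{n+2} + (-n(n-1) + 5 n + 12) a_n = 0.
Thus a_{n+2} = (n(n-1) - 5 n - 12) / ((n+1)(n+2)) * a_n.

Check with a_0 = 3, a_1 = 0 (apply the recurrence for n = 0, 1, 2, 3): a_0 = 3, a_1 = 0, a_2 = -18, a_3 = 0, a_4 = 30, a_5 = 0.

a_(n+2) = (n(n-1) - 5 n - 12) / ((n+1)(n+2)) * a_n; check: a_0 = 3, a_1 = 0, a_2 = -18, a_3 = 0, a_4 = 30, a_5 = 0


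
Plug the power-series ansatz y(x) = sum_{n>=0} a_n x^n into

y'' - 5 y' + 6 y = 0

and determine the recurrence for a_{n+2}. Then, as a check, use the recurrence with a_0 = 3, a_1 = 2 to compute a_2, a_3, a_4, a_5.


Substitute y = sum_n a_n x^n.
y''(x) has coefficient (n+2)(n+1) a_{n+2} at x^n;
-5 y'(x) has coefficient -5 (n+1) a_{n+1} at x^n;
6 y(x) has coefficient 6 a_n at x^n.
Matching x^n: (n+2)(n+1) a_{n+2} - 5 (n+1) a_{n+1} + 6 a_n = 0.
Thus a_{n+2} = [5 (n+1) a_{n+1} - 6 a_n] / ((n+1)(n+2)).

Check with a_0 = 3, a_1 = 2 (apply the recurrence for n = 0, 1, 2, 3): a_0 = 3, a_1 = 2, a_2 = -4, a_3 = -26/3, a_4 = -53/6, a_5 = -187/30.

a_(n+2) = [5 (n+1) a_(n+1) - 6 a_n] / ((n+1)(n+2)); check: a_0 = 3, a_1 = 2, a_2 = -4, a_3 = -26/3, a_4 = -53/6, a_5 = -187/30


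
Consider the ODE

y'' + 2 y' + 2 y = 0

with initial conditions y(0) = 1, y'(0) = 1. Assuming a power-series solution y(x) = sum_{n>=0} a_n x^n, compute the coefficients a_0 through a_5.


Ansatz: y(x) = sum_{n>=0} a_n x^n, so y'(x) = sum_{n>=1} n a_n x^(n-1) and y''(x) = sum_{n>=2} n(n-1) a_n x^(n-2).
Substitute into P(x) y'' + Q(x) y' + R(x) y = 0 with P(x) = 1, Q(x) = 2, R(x) = 2, and match powers of x.
Initial conditions: a_0 = 1, a_1 = 1.
Setting the coefficient of each power of x to zero and solving order by order (substituting the coefficients already found):
  x^0: 2 a_2 + 2 a_1 + 2 a_0 = 0  ->  2 a_2 = -2 a_1 - 2 a_0 = -4  ->  a_2 = -2
  x^1: 6 a_3 + 4 a_2 + 2 a_1 = 0  ->  6 a_3 = -4 a_2 - 2 a_1 = 6  ->  a_3 = 1
  x^2: 12 a_4 + 6 a_3 + 2 a_2 = 0  ->  12 a_4 = -6 a_3 - 2 a_2 = -2  ->  a_4 = -1/6
  x^3: 20 a_5 + 8 a_4 + 2 a_3 = 0  ->  20 a_5 = -8 a_4 - 2 a_3 = -2/3  ->  a_5 = -1/30
Truncated series: y(x) = 1 + x - 2 x^2 + x^3 - (1/6) x^4 - (1/30) x^5 + O(x^6).

a_0 = 1; a_1 = 1; a_2 = -2; a_3 = 1; a_4 = -1/6; a_5 = -1/30


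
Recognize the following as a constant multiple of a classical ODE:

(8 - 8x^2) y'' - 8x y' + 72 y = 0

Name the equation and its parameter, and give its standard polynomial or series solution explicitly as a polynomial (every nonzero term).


All three coefficients share the factor 8; dividing through by 8 gives  (1 - x^2) y'' - x y' + 9 y = 0.
This matches the Chebyshev equation (1 - x^2) y'' - x y' + n^2 y = 0 (note the -x y' term, not -2x y') with n^2 = 9, so n = 3; the polynomial solution is T_3(x).
With y = sum_k a_k x^k, matching x^k gives (k+2)(k+1) a_{k+2} = (k^2 - n^2) a_k = (k - 3)(k + 3) a_k. The right side vanishes at k = 3, so the series with the parity of 3 terminates at degree 3.
Standard normalization: leading coefficient of T_n is 2^(n-1), so a_3 = 2^2 = 4. Work downward with a_k = (k+1)(k+2) a_{k+2} / ((k - 3)(k + 3)):
  a_1 = (2)(3)(4) / ((1 - 3)(1 + 3)) = 24/(-8) = -3
Hence T_3(x) = 4 x^3 - 3 x.

T_3(x); series = 4 x^3 - 3 x
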